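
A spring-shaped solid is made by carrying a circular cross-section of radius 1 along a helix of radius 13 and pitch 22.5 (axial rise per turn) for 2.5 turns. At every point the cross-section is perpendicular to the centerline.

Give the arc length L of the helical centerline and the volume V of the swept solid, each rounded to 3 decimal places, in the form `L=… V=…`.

2πR = 2π·13 = 81.681409
per-turn = √(81.681409² + 22.5²) = √(6671.8526 + 506.25) = √7178.1026 = 84.723684
L = 2.5 × 84.723684 = 211.809209
V = π·1² × L = 3.141593 × 211.809209 = 665.418256

L=211.809 V=665.418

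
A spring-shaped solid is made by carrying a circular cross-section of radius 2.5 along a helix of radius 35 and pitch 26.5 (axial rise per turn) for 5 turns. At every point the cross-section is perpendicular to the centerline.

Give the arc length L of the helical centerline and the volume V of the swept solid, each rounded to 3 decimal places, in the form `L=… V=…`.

2πR = 2π·35 = 219.911486
per-turn = √(219.911486² + 26.5²) = √(48361.0616 + 702.25) = √49063.3116 = 221.502396
L = 5 × 221.502396 = 1107.511981
V = π·2.5² × L = 19.634954 × 1107.511981 = 21745.946905

L=1107.512 V=21745.947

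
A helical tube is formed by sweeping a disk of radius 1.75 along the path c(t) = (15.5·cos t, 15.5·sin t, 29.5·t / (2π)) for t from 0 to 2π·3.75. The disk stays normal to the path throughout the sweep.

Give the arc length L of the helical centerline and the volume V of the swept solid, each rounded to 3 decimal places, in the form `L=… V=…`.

L=381.597 V=3671.394

2πR = 2π·15.5 = 97.389372
per-turn = √(97.389372² + 29.5²) = √(9484.6898 + 870.25) = √10354.9398 = 101.759225
L = 3.75 × 101.759225 = 381.597093
V = π·1.75² × L = 9.621128 × 381.597093 = 3671.394286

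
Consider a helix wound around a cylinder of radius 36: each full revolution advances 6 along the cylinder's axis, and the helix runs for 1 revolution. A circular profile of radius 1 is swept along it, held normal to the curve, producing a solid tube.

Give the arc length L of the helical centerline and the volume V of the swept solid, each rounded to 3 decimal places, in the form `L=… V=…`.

2πR = 2π·36 = 226.194671
per-turn = √(226.194671² + 6²) = √(51164.0292 + 36) = √51200.0292 = 226.274235
L = 1 × 226.274235 = 226.274235
V = π·1² × L = 3.141593 × 226.274235 = 710.861473

L=226.274 V=710.861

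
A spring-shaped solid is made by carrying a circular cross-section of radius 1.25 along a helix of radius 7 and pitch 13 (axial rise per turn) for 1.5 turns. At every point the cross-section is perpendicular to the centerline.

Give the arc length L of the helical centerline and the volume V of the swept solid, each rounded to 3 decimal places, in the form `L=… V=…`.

L=68.795 V=337.696

2πR = 2π·7 = 43.982297
per-turn = √(43.982297² + 13²) = √(1934.4425 + 169) = √2103.4425 = 45.863302
L = 1.5 × 45.863302 = 68.794953
V = π·1.25² × L = 4.908739 × 68.794953 = 337.696435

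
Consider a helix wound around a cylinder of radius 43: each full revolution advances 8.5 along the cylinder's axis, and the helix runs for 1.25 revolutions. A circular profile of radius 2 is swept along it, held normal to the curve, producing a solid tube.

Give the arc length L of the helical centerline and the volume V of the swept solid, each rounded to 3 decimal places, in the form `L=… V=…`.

L=337.888 V=4246.030

2πR = 2π·43 = 270.176968
per-turn = √(270.176968² + 8.5²) = √(72995.5942 + 72.25) = √73067.8442 = 270.310644
L = 1.25 × 270.310644 = 337.888305
V = π·2² × L = 12.566371 × 337.888305 = 4246.029664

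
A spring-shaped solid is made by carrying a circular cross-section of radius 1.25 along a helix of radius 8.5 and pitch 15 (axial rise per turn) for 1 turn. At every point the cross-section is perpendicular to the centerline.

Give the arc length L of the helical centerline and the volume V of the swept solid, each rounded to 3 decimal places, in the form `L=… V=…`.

L=55.474 V=272.305

2πR = 2π·8.5 = 53.407075
per-turn = √(53.407075² + 15²) = √(2852.3157 + 225) = √3077.3157 = 55.473558
L = 1 × 55.473558 = 55.473558
V = π·1.25² × L = 4.908739 × 55.473558 = 272.305193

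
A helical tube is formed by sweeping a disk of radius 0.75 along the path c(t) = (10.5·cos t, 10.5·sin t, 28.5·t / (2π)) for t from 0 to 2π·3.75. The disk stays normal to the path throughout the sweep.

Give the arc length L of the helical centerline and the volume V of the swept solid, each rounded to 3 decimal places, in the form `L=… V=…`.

L=269.498 V=476.242

2πR = 2π·10.5 = 65.973446
per-turn = √(65.973446² + 28.5²) = √(4352.4955 + 812.25) = √5164.7455 = 71.866164
L = 3.75 × 71.866164 = 269.498115
V = π·0.75² × L = 1.767146 × 269.498115 = 476.242481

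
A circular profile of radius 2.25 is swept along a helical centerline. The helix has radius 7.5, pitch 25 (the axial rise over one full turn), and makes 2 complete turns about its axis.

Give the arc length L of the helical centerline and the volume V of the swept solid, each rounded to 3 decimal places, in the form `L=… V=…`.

L=106.689 V=1696.823

2πR = 2π·7.5 = 47.123890
per-turn = √(47.123890² + 25²) = √(2220.6610 + 625) = √2845.6610 = 53.344737
L = 2 × 53.344737 = 106.689474
V = π·2.25² × L = 15.904313 × 106.689474 = 1696.822775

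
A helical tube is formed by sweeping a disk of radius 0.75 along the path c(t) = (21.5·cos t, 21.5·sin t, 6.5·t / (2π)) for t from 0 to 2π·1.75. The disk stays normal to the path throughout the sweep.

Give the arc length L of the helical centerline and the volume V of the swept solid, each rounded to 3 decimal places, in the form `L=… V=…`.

L=236.678 V=418.245

2πR = 2π·21.5 = 135.088484
per-turn = √(135.088484² + 6.5²) = √(18248.8985 + 42.25) = √18291.1485 = 135.244773
L = 1.75 × 135.244773 = 236.678352
V = π·0.75² × L = 1.767146 × 236.678352 = 418.245172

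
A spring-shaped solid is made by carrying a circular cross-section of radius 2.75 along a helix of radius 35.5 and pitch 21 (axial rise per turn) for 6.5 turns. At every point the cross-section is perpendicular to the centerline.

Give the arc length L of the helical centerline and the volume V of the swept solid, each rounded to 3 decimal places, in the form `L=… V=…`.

2πR = 2π·35.5 = 223.053078
per-turn = √(223.053078² + 21²) = √(49752.6758 + 441) = √50193.6758 = 224.039451
L = 6.5 × 224.039451 = 1456.256434
V = π·2.75² × L = 23.758294 × 1456.256434 = 34598.169146

L=1456.256 V=34598.169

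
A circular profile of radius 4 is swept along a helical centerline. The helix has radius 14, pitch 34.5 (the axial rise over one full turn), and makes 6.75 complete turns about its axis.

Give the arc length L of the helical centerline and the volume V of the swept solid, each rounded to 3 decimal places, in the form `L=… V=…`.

2πR = 2π·14 = 87.964594
per-turn = √(87.964594² + 34.5²) = √(7737.7699 + 1190.25) = √8928.0199 = 94.488200
L = 6.75 × 94.488200 = 637.795347
V = π·4² × L = 50.265482 × 637.795347 = 32059.090817

L=637.795 V=32059.091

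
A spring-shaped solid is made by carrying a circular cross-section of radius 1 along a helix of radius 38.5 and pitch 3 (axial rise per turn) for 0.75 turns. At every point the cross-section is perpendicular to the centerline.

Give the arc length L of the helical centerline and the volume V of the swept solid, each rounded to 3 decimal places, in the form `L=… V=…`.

L=181.441 V=570.013

2πR = 2π·38.5 = 241.902634
per-turn = √(241.902634² + 3²) = √(58516.8845 + 9) = √58525.8845 = 241.921236
L = 0.75 × 241.921236 = 181.440927
V = π·1² × L = 3.141593 × 181.440927 = 570.013484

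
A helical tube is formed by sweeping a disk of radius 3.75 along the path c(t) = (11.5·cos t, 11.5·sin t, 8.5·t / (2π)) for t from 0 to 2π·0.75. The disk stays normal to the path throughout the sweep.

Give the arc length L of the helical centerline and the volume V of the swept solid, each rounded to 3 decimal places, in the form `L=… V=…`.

2πR = 2π·11.5 = 72.256631
per-turn = √(72.256631² + 8.5²) = √(5221.0207 + 72.25) = √5293.2707 = 72.754867
L = 0.75 × 72.754867 = 54.566151
V = π·3.75² × L = 44.178647 × 54.566151 = 2410.658686

L=54.566 V=2410.659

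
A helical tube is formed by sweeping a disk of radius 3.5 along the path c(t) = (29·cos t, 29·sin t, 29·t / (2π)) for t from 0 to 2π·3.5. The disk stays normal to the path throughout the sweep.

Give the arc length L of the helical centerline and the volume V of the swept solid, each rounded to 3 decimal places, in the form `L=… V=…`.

2πR = 2π·29 = 182.212374
per-turn = √(182.212374² + 29²) = √(33201.3492 + 841) = √34042.3492 = 184.505689
L = 3.5 × 184.505689 = 645.769911
V = π·3.5² × L = 38.484510 × 645.769911 = 24852.138596

L=645.770 V=24852.139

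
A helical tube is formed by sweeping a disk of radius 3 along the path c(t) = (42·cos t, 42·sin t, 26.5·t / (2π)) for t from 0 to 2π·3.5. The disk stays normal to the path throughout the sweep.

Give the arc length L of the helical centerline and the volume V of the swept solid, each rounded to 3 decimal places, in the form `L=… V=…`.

L=928.273 V=26246.315

2πR = 2π·42 = 263.893783
per-turn = √(263.893783² + 26.5²) = √(69639.9287 + 702.25) = √70342.1787 = 265.221000
L = 3.5 × 265.221000 = 928.273499
V = π·3² × L = 28.274334 × 928.273499 = 26246.314838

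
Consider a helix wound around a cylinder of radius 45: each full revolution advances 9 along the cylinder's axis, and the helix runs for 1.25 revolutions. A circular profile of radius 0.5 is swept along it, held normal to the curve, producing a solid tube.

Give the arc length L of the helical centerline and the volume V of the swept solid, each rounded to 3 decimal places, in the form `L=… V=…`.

2πR = 2π·45 = 282.743339
per-turn = √(282.743339² + 9²) = √(79943.7956 + 81) = √80024.7956 = 282.886542
L = 1.25 × 282.886542 = 353.608178
V = π·0.5² × L = 0.785398 × 353.608178 = 277.723213

L=353.608 V=277.723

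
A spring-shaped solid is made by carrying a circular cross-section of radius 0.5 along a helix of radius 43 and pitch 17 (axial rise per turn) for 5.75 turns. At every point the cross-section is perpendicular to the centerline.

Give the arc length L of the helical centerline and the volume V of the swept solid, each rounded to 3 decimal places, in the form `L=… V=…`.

2πR = 2π·43 = 270.176968
per-turn = √(270.176968² + 17²) = √(72995.5942 + 289) = √73284.5942 = 270.711275
L = 5.75 × 270.711275 = 1556.589828
V = π·0.5² × L = 0.785398 × 1556.589828 = 1222.542792

L=1556.590 V=1222.543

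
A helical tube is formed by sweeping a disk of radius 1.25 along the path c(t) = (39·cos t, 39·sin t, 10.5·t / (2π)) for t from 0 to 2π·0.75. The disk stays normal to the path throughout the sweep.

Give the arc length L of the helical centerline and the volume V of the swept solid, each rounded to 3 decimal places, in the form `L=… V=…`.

2πR = 2π·39 = 245.044227
per-turn = √(245.044227² + 10.5²) = √(60046.6732 + 110.25) = √60156.9232 = 245.269083
L = 0.75 × 245.269083 = 183.951812
V = π·1.25² × L = 4.908739 × 183.951812 = 902.971348

L=183.952 V=902.971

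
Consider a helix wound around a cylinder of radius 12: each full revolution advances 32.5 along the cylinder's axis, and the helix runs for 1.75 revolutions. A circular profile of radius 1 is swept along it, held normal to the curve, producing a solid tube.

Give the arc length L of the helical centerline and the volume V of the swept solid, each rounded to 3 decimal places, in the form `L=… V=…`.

L=143.683 V=451.393

2πR = 2π·12 = 75.398224
per-turn = √(75.398224² + 32.5²) = √(5684.8921 + 1056.25) = √6741.1421 = 82.104459
L = 1.75 × 82.104459 = 143.682803
V = π·1² × L = 3.141593 × 143.682803 = 451.392837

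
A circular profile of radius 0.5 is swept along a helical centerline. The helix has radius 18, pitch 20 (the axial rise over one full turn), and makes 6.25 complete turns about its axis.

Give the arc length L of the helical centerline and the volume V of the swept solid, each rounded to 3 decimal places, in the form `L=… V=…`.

L=717.826 V=563.779

2πR = 2π·18 = 113.097336
per-turn = √(113.097336² + 20²) = √(12791.0073 + 400) = √13191.0073 = 114.852111
L = 6.25 × 114.852111 = 717.825691
V = π·0.5² × L = 0.785398 × 717.825691 = 563.778979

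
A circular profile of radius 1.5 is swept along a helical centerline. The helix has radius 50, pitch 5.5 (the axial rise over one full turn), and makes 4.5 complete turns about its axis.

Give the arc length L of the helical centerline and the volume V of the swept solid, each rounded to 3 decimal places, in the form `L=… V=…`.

2πR = 2π·50 = 314.159265
per-turn = √(314.159265² + 5.5²) = √(98696.0440 + 30.25) = √98726.2940 = 314.207406
L = 4.5 × 314.207406 = 1413.933327
V = π·1.5² × L = 7.068583 × 1413.933327 = 9994.505745

L=1413.933 V=9994.506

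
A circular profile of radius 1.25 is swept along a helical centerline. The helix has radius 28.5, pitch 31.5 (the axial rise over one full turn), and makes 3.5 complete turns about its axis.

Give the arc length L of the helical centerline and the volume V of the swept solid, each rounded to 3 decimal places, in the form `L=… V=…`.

2πR = 2π·28.5 = 179.070781
per-turn = √(179.070781² + 31.5²) = √(32066.3447 + 992.25) = √33058.5947 = 181.820226
L = 3.5 × 181.820226 = 636.370792
V = π·1.25² × L = 4.908739 × 636.370792 = 3123.777821

L=636.371 V=3123.778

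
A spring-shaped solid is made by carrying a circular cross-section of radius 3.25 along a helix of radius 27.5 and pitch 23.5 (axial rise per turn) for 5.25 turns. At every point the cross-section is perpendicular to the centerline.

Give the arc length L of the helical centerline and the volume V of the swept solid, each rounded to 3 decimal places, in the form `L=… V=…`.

2πR = 2π·27.5 = 172.787596
per-turn = √(172.787596² + 23.5²) = √(29855.5533 + 552.25) = √30407.8033 = 174.378334
L = 5.25 × 174.378334 = 915.486253
V = π·3.25² × L = 33.183072 × 915.486253 = 30378.646607

L=915.486 V=30378.647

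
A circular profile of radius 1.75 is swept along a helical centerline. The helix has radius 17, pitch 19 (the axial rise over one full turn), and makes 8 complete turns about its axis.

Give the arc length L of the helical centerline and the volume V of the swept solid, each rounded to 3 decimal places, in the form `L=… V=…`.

L=867.927 V=8350.434

2πR = 2π·17 = 106.814150
per-turn = √(106.814150² + 19²) = √(11409.2627 + 361) = √11770.2627 = 108.490841
L = 8 × 108.490841 = 867.926732
V = π·1.75² × L = 9.621128 × 867.926732 = 8350.433750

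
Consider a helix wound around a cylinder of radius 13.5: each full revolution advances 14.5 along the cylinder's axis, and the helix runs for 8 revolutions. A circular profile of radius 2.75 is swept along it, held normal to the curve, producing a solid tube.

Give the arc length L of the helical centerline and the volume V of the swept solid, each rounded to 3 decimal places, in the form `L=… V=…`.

2πR = 2π·13.5 = 84.823002
per-turn = √(84.823002² + 14.5²) = √(7194.9416 + 210.25) = √7405.1916 = 86.053423
L = 8 × 86.053423 = 688.427384
V = π·2.75² × L = 23.758294 × 688.427384 = 16355.860490

L=688.427 V=16355.860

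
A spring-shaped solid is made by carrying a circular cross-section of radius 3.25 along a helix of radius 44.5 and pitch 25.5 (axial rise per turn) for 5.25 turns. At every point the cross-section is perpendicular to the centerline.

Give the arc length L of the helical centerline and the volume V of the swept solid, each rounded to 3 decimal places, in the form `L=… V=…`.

2πR = 2π·44.5 = 279.601746
per-turn = √(279.601746² + 25.5²) = √(78177.1365 + 650.25) = √78827.3865 = 280.762153
L = 5.25 × 280.762153 = 1474.001302
V = π·3.25² × L = 33.183072 × 1474.001302 = 48911.891939

L=1474.001 V=48911.892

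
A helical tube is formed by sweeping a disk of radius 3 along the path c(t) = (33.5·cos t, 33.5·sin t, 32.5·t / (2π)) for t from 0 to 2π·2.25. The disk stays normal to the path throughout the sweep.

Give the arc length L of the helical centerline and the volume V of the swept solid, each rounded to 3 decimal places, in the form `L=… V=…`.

L=479.207 V=13549.265

2πR = 2π·33.5 = 210.486708
per-turn = √(210.486708² + 32.5²) = √(44304.6542 + 1056.25) = √45360.9042 = 212.980995
L = 2.25 × 212.980995 = 479.207238
V = π·3² × L = 28.274334 × 479.207238 = 13549.265456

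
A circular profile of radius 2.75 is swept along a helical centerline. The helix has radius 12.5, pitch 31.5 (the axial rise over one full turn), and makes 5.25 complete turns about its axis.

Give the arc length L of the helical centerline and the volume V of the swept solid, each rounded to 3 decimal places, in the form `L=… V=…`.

L=444.261 V=10554.895

2πR = 2π·12.5 = 78.539816
per-turn = √(78.539816² + 31.5²) = √(6168.5028 + 992.25) = √7160.7528 = 84.621231
L = 5.25 × 84.621231 = 444.261463
V = π·2.75² × L = 23.758294 × 444.261463 = 10554.894652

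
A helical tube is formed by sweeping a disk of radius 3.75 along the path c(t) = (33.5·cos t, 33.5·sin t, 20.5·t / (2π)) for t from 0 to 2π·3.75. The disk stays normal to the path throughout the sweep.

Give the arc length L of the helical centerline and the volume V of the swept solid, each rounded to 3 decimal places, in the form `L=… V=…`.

L=793.060 V=35036.312

2πR = 2π·33.5 = 210.486708
per-turn = √(210.486708² + 20.5²) = √(44304.6542 + 420.25) = √44724.9042 = 211.482633
L = 3.75 × 211.482633 = 793.059875
V = π·3.75² × L = 44.178647 × 793.059875 = 35036.312005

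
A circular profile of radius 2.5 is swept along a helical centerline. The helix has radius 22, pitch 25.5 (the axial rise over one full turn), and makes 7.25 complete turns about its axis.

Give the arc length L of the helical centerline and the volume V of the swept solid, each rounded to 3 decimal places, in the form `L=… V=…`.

L=1019.078 V=20009.546

2πR = 2π·22 = 138.230077
per-turn = √(138.230077² + 25.5²) = √(19107.5541 + 650.25) = √19757.8041 = 140.562456
L = 7.25 × 140.562456 = 1019.077808
V = π·2.5² × L = 19.634954 × 1019.077808 = 20009.545972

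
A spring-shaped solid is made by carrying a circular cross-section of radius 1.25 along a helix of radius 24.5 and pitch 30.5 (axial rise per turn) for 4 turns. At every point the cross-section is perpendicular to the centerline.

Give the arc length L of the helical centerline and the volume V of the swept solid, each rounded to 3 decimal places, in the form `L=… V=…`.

L=627.722 V=3081.322

2πR = 2π·24.5 = 153.938040
per-turn = √(153.938040² + 30.5²) = √(23696.9202 + 930.25) = √24627.1702 = 156.930463
L = 4 × 156.930463 = 627.721851
V = π·1.25² × L = 4.908739 × 627.721851 = 3081.322432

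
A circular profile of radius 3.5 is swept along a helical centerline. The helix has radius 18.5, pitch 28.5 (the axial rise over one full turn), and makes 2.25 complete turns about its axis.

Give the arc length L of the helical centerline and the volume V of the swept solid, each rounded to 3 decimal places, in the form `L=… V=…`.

2πR = 2π·18.5 = 116.238928
per-turn = √(116.238928² + 28.5²) = √(13511.4884 + 812.25) = √14323.7384 = 119.681822
L = 2.25 × 119.681822 = 269.284099
V = π·3.5² × L = 38.484510 × 269.284099 = 10363.266588

L=269.284 V=10363.267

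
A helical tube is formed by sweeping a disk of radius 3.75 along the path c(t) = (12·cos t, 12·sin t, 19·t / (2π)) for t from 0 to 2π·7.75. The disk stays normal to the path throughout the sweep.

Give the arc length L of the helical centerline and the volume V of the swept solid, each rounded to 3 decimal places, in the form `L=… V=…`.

L=602.604 V=26622.222

2πR = 2π·12 = 75.398224
per-turn = √(75.398224² + 19²) = √(5684.8921 + 361) = √6045.8921 = 77.755335
L = 7.75 × 77.755335 = 602.603847
V = π·3.75² × L = 44.178647 × 602.603847 = 26622.222449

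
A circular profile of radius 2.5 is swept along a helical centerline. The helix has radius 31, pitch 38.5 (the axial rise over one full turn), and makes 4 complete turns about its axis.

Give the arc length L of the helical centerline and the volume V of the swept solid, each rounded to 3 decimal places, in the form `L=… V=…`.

2πR = 2π·31 = 194.778745
per-turn = √(194.778745² + 38.5²) = √(37938.7593 + 1482.25) = √39421.0093 = 198.547247
L = 4 × 198.547247 = 794.188988
V = π·2.5² × L = 19.634954 × 794.188988 = 15593.864319

L=794.189 V=15593.864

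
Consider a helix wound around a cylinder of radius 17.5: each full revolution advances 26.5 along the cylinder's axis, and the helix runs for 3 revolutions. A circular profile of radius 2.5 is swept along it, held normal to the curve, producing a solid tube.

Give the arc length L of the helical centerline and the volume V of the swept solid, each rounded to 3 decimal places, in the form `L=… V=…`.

L=339.312 V=6662.376

2πR = 2π·17.5 = 109.955743
per-turn = √(109.955743² + 26.5²) = √(12090.2654 + 702.25) = √12792.5154 = 113.104003
L = 3 × 113.104003 = 339.312008
V = π·2.5² × L = 19.634954 × 339.312008 = 6662.375690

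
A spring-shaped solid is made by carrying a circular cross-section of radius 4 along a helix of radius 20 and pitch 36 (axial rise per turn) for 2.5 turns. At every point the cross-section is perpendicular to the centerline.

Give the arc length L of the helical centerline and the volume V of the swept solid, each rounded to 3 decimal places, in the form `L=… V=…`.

2πR = 2π·20 = 125.663706
per-turn = √(125.663706² + 36²) = √(15791.3670 + 1296) = √17087.3670 = 130.718656
L = 2.5 × 130.718656 = 326.796640
V = π·4² × L = 50.265482 × 326.796640 = 16426.590782

L=326.797 V=16426.591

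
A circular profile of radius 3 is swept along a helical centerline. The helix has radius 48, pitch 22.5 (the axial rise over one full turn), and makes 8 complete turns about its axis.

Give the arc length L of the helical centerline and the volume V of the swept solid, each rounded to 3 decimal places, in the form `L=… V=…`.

2πR = 2π·48 = 301.592895
per-turn = √(301.592895² + 22.5²) = √(90958.2742 + 506.25) = √91464.5242 = 302.431024
L = 8 × 302.431024 = 2419.448190
V = π·3² × L = 28.274334 × 2419.448190 = 68408.285948

L=2419.448 V=68408.286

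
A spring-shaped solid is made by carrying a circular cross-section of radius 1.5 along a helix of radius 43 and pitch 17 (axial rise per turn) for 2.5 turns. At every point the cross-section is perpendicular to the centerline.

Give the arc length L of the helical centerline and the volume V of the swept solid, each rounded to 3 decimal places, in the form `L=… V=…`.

L=676.778 V=4783.863

2πR = 2π·43 = 270.176968
per-turn = √(270.176968² + 17²) = √(72995.5942 + 289) = √73284.5942 = 270.711275
L = 2.5 × 270.711275 = 676.778186
V = π·1.5² × L = 7.068583 × 676.778186 = 4783.863101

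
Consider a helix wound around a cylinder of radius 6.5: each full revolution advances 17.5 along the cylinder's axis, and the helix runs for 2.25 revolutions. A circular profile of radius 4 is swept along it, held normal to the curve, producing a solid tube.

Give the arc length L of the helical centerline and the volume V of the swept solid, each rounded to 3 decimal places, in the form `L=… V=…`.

L=99.972 V=5025.154

2πR = 2π·6.5 = 40.840704
per-turn = √(40.840704² + 17.5²) = √(1667.9631 + 306.25) = √1974.2131 = 44.432118
L = 2.25 × 44.432118 = 99.972266
V = π·4² × L = 50.265482 × 99.972266 = 5025.154201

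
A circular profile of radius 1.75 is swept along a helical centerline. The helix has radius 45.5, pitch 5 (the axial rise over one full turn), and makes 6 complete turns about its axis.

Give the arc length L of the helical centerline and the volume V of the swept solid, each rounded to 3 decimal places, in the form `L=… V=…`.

L=1715.572 V=16505.736

2πR = 2π·45.5 = 285.884931
per-turn = √(285.884931² + 5²) = √(81730.1940 + 25) = √81755.1940 = 285.928652
L = 6 × 285.928652 = 1715.571912
V = π·1.75² × L = 9.621128 × 1715.571912 = 16505.736105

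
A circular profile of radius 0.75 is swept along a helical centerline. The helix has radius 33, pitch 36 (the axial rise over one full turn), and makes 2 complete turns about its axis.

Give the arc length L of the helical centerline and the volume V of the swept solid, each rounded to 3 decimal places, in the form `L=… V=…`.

2πR = 2π·33 = 207.345115
per-turn = √(207.345115² + 36²) = √(42991.9968 + 1296) = √44287.9968 = 210.447135
L = 2 × 210.447135 = 420.894271
V = π·0.75² × L = 1.767146 × 420.894271 = 743.781571

L=420.894 V=743.782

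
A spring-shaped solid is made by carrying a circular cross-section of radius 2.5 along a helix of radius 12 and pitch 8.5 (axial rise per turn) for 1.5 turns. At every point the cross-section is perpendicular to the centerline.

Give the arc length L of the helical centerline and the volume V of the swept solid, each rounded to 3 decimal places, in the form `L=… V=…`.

L=113.814 V=2234.728

2πR = 2π·12 = 75.398224
per-turn = √(75.398224² + 8.5²) = √(5684.8921 + 72.25) = √5757.1421 = 75.875834
L = 1.5 × 75.875834 = 113.813751
V = π·2.5² × L = 19.634954 × 113.813751 = 2234.727765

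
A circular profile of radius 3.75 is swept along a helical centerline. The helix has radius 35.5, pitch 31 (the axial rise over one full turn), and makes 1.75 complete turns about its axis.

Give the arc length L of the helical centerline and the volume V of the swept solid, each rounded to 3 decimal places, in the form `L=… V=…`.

L=394.095 V=17410.570

2πR = 2π·35.5 = 223.053078
per-turn = √(223.053078² + 31²) = √(49752.6758 + 961) = √50713.6758 = 225.196971
L = 1.75 × 225.196971 = 394.094699
V = π·3.75² × L = 44.178647 × 394.094699 = 17410.570488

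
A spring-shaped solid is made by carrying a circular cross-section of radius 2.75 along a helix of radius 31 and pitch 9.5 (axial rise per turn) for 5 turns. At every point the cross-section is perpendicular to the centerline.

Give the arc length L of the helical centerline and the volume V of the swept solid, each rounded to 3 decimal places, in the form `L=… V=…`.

2πR = 2π·31 = 194.778745
per-turn = √(194.778745² + 9.5²) = √(37938.7593 + 90.25) = √38029.0093 = 195.010280
L = 5 × 195.010280 = 975.051400
V = π·2.75² × L = 23.758294 × 975.051400 = 23165.558262

L=975.051 V=23165.558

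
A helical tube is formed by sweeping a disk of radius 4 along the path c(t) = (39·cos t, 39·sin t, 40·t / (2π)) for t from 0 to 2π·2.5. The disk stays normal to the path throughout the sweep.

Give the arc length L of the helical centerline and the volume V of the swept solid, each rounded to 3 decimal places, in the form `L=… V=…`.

2πR = 2π·39 = 245.044227
per-turn = √(245.044227² + 40²) = √(60046.6732 + 1600) = √61646.6732 = 248.287481
L = 2.5 × 248.287481 = 620.718702
V = π·4² × L = 50.265482 × 620.718702 = 31200.725040

L=620.719 V=31200.725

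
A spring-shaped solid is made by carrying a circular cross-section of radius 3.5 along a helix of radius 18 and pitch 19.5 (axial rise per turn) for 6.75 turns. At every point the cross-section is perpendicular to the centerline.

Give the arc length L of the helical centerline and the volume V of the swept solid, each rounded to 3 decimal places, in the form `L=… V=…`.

2πR = 2π·18 = 113.097336
per-turn = √(113.097336² + 19.5²) = √(12791.0073 + 380.25) = √13171.2573 = 114.766098
L = 6.75 × 114.766098 = 774.671163
V = π·3.5² × L = 38.484510 × 774.671163 = 29812.840127

L=774.671 V=29812.840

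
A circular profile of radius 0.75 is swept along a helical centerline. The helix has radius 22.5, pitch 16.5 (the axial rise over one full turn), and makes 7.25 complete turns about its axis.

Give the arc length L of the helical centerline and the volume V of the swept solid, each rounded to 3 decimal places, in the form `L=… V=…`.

L=1031.902 V=1823.521

2πR = 2π·22.5 = 141.371669
per-turn = √(141.371669² + 16.5²) = √(19985.9489 + 272.25) = √20258.1989 = 142.331300
L = 7.25 × 142.331300 = 1031.901924
V = π·0.75² × L = 1.767146 × 1031.901924 = 1823.521220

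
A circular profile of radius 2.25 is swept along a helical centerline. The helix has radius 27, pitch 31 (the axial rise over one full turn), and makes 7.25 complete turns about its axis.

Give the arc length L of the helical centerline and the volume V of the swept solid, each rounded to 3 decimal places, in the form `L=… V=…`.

2πR = 2π·27 = 169.646003
per-turn = √(169.646003² + 31²) = √(28779.7664 + 961) = √29740.7664 = 172.455114
L = 7.25 × 172.455114 = 1250.299578
V = π·2.25² × L = 15.904313 × 1250.299578 = 19885.155599

L=1250.300 V=19885.156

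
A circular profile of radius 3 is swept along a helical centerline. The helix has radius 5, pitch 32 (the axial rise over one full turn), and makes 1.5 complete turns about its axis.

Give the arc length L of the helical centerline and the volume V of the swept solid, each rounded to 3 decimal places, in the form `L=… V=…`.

L=67.266 V=1901.890

2πR = 2π·5 = 31.415927
per-turn = √(31.415927² + 32²) = √(986.9604 + 1024) = √2010.9604 = 44.843734
L = 1.5 × 44.843734 = 67.265600
V = π·3² × L = 28.274334 × 67.265600 = 1901.890043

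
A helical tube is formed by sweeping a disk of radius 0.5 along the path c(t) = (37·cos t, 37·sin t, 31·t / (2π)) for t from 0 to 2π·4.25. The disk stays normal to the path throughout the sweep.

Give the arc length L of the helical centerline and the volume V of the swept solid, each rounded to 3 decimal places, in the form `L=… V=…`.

2πR = 2π·37 = 232.477856
per-turn = √(232.477856² + 31²) = √(54045.9537 + 961) = √55006.9537 = 234.535613
L = 4.25 × 234.535613 = 996.776355
V = π·0.5² × L = 0.785398 × 996.776355 = 782.866318

L=996.776 V=782.866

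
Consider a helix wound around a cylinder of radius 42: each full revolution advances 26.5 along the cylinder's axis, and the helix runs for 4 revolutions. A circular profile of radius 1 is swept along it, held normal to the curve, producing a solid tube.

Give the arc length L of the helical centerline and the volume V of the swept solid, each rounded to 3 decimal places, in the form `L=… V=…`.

2πR = 2π·42 = 263.893783
per-turn = √(263.893783² + 26.5²) = √(69639.9287 + 702.25) = √70342.1787 = 265.221000
L = 4 × 265.221000 = 1060.883999
V = π·1² × L = 3.141593 × 1060.883999 = 3332.865376

L=1060.884 V=3332.865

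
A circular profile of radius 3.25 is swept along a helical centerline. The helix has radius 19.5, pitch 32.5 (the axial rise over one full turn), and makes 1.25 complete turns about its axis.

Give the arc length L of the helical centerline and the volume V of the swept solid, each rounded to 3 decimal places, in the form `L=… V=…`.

L=158.449 V=5257.828

2πR = 2π·19.5 = 122.522113
per-turn = √(122.522113² + 32.5²) = √(15011.6683 + 1056.25) = √16067.9183 = 126.759293
L = 1.25 × 126.759293 = 158.449116
V = π·3.25² × L = 33.183072 × 158.449116 = 5257.828486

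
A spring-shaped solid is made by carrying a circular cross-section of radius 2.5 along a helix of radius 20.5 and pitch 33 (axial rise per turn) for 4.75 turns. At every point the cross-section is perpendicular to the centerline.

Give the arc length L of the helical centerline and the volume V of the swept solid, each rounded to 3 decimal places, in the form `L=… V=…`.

2πR = 2π·20.5 = 128.805299
per-turn = √(128.805299² + 33²) = √(16590.8050 + 1089) = √17679.8050 = 132.965428
L = 4.75 × 132.965428 = 631.585782
V = π·2.5² × L = 19.634954 × 631.585782 = 12401.157834

L=631.586 V=12401.158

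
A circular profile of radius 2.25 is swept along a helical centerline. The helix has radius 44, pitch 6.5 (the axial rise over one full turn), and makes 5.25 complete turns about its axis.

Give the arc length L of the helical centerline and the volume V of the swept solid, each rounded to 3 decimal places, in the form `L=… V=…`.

L=1451.817 V=23090.150

2πR = 2π·44 = 276.460154
per-turn = √(276.460154² + 6.5²) = √(76430.2165 + 42.25) = √76472.4665 = 276.536555
L = 5.25 × 276.536555 = 1451.816916
V = π·2.25² × L = 15.904313 × 1451.816916 = 23090.150372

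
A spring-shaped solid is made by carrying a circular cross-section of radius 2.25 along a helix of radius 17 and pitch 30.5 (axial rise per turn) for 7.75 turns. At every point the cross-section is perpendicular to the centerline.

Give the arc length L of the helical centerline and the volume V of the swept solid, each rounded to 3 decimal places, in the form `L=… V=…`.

2πR = 2π·17 = 106.814150
per-turn = √(106.814150² + 30.5²) = √(11409.2627 + 930.25) = √12339.5127 = 111.083359
L = 7.75 × 111.083359 = 860.896034
V = π·2.25² × L = 15.904313 × 860.896034 = 13691.959815

L=860.896 V=13691.960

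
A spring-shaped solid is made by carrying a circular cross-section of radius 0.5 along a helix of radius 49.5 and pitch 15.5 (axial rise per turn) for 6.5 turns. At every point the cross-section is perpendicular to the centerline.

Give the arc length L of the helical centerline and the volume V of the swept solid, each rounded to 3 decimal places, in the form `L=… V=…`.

2πR = 2π·49.5 = 311.017673
per-turn = √(311.017673² + 15.5²) = √(96731.9927 + 240.25) = √96972.2427 = 311.403665
L = 6.5 × 311.403665 = 2024.123824
V = π·0.5² × L = 0.785398 × 2024.123824 = 1589.743134

L=2024.124 V=1589.743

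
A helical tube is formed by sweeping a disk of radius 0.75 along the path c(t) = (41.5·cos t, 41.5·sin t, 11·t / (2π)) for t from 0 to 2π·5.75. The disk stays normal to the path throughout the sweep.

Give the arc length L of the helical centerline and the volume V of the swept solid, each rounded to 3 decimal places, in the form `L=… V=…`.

2πR = 2π·41.5 = 260.752190
per-turn = √(260.752190² + 11²) = √(67991.7047 + 121) = √68112.7047 = 260.984108
L = 5.75 × 260.984108 = 1500.658622
V = π·0.75² × L = 1.767146 × 1500.658622 = 2651.882683

L=1500.659 V=2651.883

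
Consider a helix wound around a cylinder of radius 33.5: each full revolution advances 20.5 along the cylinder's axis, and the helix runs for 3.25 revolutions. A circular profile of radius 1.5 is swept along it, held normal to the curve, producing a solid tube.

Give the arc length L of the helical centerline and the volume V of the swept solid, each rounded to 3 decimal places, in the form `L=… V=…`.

L=687.319 V=4858.369

2πR = 2π·33.5 = 210.486708
per-turn = √(210.486708² + 20.5²) = √(44304.6542 + 420.25) = √44724.9042 = 211.482633
L = 3.25 × 211.482633 = 687.318558
V = π·1.5² × L = 7.068583 × 687.318558 = 4858.368598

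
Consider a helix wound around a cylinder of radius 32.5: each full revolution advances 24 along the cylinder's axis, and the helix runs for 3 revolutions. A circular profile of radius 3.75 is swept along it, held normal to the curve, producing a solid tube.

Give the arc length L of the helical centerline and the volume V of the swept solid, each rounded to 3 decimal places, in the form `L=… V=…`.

L=616.827 V=27250.588

2πR = 2π·32.5 = 204.203522
per-turn = √(204.203522² + 24²) = √(41699.0786 + 576) = √42275.0786 = 205.609043
L = 3 × 205.609043 = 616.827129
V = π·3.75² × L = 44.178647 × 616.827129 = 27250.587812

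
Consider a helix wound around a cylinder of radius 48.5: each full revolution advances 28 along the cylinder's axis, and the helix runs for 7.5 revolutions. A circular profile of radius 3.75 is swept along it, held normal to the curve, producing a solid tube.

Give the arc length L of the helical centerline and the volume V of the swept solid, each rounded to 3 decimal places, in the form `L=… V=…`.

L=2295.136 V=101396.008

2πR = 2π·48.5 = 304.734487
per-turn = √(304.734487² + 28²) = √(92863.1078 + 784) = √93647.1078 = 306.018149
L = 7.5 × 306.018149 = 2295.136121
V = π·3.75² × L = 44.178647 × 2295.136121 = 101396.007801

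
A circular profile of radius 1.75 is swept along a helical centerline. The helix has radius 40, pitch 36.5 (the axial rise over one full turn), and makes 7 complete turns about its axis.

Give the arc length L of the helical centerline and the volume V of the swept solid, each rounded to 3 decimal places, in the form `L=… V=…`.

L=1777.748 V=17103.941

2πR = 2π·40 = 251.327412
per-turn = √(251.327412² + 36.5²) = √(63165.4682 + 1332.25) = √64497.7182 = 253.964010
L = 7 × 253.964010 = 1777.748067
V = π·1.75² × L = 9.621128 × 1777.748067 = 17103.940820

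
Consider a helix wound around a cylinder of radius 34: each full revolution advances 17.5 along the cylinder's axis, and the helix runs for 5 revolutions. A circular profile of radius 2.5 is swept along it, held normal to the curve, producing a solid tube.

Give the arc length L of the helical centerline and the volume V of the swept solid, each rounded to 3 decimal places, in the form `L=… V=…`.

2πR = 2π·34 = 213.628300
per-turn = √(213.628300² + 17.5²) = √(45637.0508 + 306.25) = √45943.3008 = 214.343884
L = 5 × 214.343884 = 1071.719422
V = π·2.5² × L = 19.634954 × 1071.719422 = 21043.161636

L=1071.719 V=21043.162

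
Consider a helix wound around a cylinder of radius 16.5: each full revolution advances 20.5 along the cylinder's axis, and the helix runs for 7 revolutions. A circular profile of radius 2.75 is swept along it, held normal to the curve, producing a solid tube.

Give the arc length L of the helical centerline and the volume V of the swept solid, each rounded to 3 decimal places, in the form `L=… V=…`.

L=739.760 V=17575.426

2πR = 2π·16.5 = 103.672558
per-turn = √(103.672558² + 20.5²) = √(10747.9992 + 420.25) = √11168.2492 = 105.679938
L = 7 × 105.679938 = 739.759563
V = π·2.75² × L = 23.758294 × 739.759563 = 17575.425505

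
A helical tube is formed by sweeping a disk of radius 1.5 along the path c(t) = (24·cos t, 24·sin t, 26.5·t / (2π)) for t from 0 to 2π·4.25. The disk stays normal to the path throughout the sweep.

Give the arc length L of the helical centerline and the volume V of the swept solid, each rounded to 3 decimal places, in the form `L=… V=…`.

2πR = 2π·24 = 150.796447
per-turn = √(150.796447² + 26.5²) = √(22739.5685 + 702.25) = √23441.8185 = 153.107213
L = 4.25 × 153.107213 = 650.705653
V = π·1.5² × L = 7.068583 × 650.705653 = 4599.567226

L=650.706 V=4599.567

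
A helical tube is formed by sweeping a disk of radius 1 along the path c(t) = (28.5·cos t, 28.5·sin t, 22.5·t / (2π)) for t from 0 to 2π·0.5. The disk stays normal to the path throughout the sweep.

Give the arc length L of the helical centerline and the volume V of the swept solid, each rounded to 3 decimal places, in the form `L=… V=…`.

2πR = 2π·28.5 = 179.070781
per-turn = √(179.070781² + 22.5²) = √(32066.3447 + 506.25) = √32572.5947 = 180.478793
L = 0.5 × 180.478793 = 90.239396
V = π·1² × L = 3.141593 × 90.239396 = 283.495425

L=90.239 V=283.495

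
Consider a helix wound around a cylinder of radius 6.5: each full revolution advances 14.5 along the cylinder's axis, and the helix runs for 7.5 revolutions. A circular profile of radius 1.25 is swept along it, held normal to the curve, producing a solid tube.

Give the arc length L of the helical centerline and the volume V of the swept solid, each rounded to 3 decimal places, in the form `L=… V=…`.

L=325.038 V=1595.525

2πR = 2π·6.5 = 40.840704
per-turn = √(40.840704² + 14.5²) = √(1667.9631 + 210.25) = √1878.2131 = 43.338356
L = 7.5 × 43.338356 = 325.037674
V = π·1.25² × L = 4.908739 × 325.037674 = 1595.524950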